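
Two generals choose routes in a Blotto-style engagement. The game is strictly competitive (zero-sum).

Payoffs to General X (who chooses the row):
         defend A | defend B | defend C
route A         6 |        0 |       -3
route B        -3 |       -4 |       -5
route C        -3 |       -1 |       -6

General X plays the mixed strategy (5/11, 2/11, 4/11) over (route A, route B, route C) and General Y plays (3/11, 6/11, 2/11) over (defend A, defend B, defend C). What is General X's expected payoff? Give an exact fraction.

-134/121

Against (3/11, 6/11, 2/11), each row's expected payoff is route A: 12/11; route B: -43/11; route C: -27/11.
Taking the (5/11, 2/11, 4/11)-weighted average: (5/11)·(12/11) + (2/11)·(-43/11) + (4/11)·(-27/11) = -134/121.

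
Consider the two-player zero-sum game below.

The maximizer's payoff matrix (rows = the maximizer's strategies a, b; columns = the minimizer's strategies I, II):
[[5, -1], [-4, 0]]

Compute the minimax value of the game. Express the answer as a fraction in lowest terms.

-2/5

Row minima are -1 and -4, so the maximizer's maximin is -1; column maxima are 5 and 0, so the minimizer's minimax is 0. These differ, so the equilibrium is in mixed strategies.
Let the maximizer play a with probability p. The minimizer is indifferent when 5p − 4(1−p) = −p, giving p = 2/5.
Let the minimizer play I with probability q. The maximizer is indifferent when 5q − (1−q) = −4q, giving q = 1/10.
The value is 5·(1/10) + (-1)·(9/10) = -2/5.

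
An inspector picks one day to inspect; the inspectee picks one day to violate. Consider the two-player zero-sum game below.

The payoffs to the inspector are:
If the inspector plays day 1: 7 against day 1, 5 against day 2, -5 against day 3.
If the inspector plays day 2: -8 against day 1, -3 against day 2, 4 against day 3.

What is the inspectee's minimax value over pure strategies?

The worst case (largest entry) in each column is day 1: 7, day 2: 5, day 3: 4.
The best (smallest) of these is 4.

4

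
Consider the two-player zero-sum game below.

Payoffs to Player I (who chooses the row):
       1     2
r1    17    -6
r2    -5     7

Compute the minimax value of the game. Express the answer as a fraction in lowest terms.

Row minima are -6 and -5, so Player I's maximin is -5; column maxima are 17 and 7, so Player II's minimax is 7. These differ, so the equilibrium is in mixed strategies.
Let Player I play r1 with probability p. Player II is indifferent when 17p − 5(1−p) = −6p + 7(1−p), giving p = 12/35.
Let Player II play 1 with probability q. Player I is indifferent when 17q − 6(1−q) = −5q + 7(1−q), giving q = 13/35.
The value is 17·(13/35) + (-6)·(22/35) = 89/35.

89/35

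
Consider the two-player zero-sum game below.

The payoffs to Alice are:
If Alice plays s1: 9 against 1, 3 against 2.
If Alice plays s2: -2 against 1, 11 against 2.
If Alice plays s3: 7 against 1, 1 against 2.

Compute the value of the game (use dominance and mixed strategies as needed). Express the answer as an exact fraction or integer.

105/19

Row s3 is strictly dominated by row s1, so Alice never plays it.
The remaining 2×2 game on (s1, s2) × (1, 2) has no saddle point. Let Alice play s1 with probability p; indifference gives 9p − 2(1−p) = 3p + 11(1−p), so p = 13/19.
Similarly Bob's optimal q on 1 is 8/19, and the value is 9·(8/19) + (3)·(11/19) = 105/19.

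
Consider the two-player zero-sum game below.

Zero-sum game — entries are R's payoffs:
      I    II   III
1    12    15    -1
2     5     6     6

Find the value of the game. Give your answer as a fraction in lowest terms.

Column II is strictly dominated by I for C (it gives R more in every row).
The remaining 2×2 game on (1, 2) × (I, III) has no saddle point. Let R play 1 with probability p; indifference gives 12p + 5(1−p) = −p + 6(1−p), so p = 1/14.
Similarly C's optimal q on I is 1/2, and the value is 12·(1/2) + (-1)·(1/2) = 11/2.

11/2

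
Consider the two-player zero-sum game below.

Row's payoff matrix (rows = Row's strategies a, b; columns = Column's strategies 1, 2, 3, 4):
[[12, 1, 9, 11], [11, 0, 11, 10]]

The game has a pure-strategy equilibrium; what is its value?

1

Row minima: 1, 0 → Row's maximin is 1.
Column maxima: 12, 1, 11, 11 → Column's minimax is 1.
They coincide at (a, 2), so the value is 1.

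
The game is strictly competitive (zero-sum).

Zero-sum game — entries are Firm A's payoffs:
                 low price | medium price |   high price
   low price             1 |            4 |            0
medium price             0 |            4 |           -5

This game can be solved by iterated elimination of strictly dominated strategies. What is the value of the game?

Column low price is strictly dominated by high price for Firm B (0<1, -5<0); eliminate low price.
Column medium price is strictly dominated by high price for Firm B (0<4, -5<4); eliminate medium price.
Row medium price is strictly dominated by row low price (0>-5); eliminate medium price.
Only (low price, high price) remains, with payoff 0.

0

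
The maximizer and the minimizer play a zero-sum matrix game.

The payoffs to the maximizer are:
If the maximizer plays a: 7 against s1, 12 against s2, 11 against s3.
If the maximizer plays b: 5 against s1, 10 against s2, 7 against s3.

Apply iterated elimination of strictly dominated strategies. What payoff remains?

Column s3 is strictly dominated by s1 for the minimizer (7<11, 5<7); eliminate s3.
Row b is strictly dominated by row a (7>5, 12>10); eliminate b.
Column s2 is strictly dominated by s1 for the minimizer (7<12); eliminate s2.
Only (a, s1) remains, with payoff 7.

7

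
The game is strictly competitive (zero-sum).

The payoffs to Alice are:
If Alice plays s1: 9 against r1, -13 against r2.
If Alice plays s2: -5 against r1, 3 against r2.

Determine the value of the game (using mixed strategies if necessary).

-19/15

Row minima are -13 and -5, so Alice's maximin is -5; column maxima are 9 and 3, so Bob's minimax is 3. These differ, so the equilibrium is in mixed strategies.
Let Alice play s1 with probability p. Bob is indifferent when 9p − 5(1−p) = −13p + 3(1−p), giving p = 4/15.
Let Bob play r1 with probability q. Alice is indifferent when 9q − 13(1−q) = −5q + 3(1−q), giving q = 8/15.
The value is 9·(8/15) + (-13)·(7/15) = -19/15.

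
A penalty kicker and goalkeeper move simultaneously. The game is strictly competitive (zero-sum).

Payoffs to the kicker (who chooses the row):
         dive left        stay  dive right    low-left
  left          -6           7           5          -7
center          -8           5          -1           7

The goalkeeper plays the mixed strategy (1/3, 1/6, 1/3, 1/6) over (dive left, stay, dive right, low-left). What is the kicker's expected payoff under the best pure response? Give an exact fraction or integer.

-1/3

left: (-6)·(1/3) + (7)·(1/6) + (5)·(1/3) + (-7)·(1/6) = -1/3.
center: (-8)·(1/3) + (5)·(1/6) + (-1)·(1/3) + (7)·(1/6) = -1.
The best pure response is left with expected payoff -1/3.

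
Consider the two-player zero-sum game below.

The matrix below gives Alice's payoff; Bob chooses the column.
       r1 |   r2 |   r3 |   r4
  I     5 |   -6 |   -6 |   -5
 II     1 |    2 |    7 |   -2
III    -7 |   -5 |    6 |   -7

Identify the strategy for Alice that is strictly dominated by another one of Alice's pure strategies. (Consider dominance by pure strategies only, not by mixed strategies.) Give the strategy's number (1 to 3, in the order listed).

Compare III with II: 1 > -7, 2 > -5, 7 > 6, -2 > -7.
So II strictly dominates III for Alice; III is strictly dominated.

3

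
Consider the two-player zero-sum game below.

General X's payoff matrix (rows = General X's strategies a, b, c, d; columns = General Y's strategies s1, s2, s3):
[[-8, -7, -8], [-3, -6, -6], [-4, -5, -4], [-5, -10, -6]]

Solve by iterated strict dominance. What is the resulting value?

Row a is strictly dominated by row b (-3>-8, -6>-7, -6>-8); eliminate a.
Row d is strictly dominated by row c (-4>-5, -5>-10, -4>-6); eliminate d.
Column s1 is strictly dominated by s2 for General Y (-6<-3, -5<-4); eliminate s1.
Row b is strictly dominated by row c (-5>-6, -4>-6); eliminate b.
Column s3 is strictly dominated by s2 for General Y (-5<-4); eliminate s3.
Only (c, s2) remains, with payoff -5.

-5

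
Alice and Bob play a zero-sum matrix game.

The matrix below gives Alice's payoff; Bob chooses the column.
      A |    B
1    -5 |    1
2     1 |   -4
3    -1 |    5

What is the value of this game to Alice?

Row 1 is strictly dominated by row 3, so Alice never plays it.
The remaining 2×2 game on (2, 3) × (A, B) has no saddle point. Let Alice play 2 with probability p; indifference gives p − (1−p) = −4p + 5(1−p), so p = 6/11.
Similarly Bob's optimal q on A is 9/11, and the value is 1·(9/11) + (-4)·(2/11) = 1/11.

1/11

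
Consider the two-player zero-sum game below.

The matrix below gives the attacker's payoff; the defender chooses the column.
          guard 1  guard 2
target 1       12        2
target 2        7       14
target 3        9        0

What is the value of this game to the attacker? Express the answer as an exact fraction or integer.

154/17

Row target 3 is strictly dominated by row target 1, so the attacker never plays it.
The remaining 2×2 game on (target 1, target 2) × (guard 1, guard 2) has no saddle point. Let the attacker play target 1 with probability p; indifference gives 12p + 7(1−p) = 2p + 14(1−p), so p = 7/17.
Similarly the defender's optimal q on guard 1 is 12/17, and the value is 12·(12/17) + (2)·(5/17) = 154/17.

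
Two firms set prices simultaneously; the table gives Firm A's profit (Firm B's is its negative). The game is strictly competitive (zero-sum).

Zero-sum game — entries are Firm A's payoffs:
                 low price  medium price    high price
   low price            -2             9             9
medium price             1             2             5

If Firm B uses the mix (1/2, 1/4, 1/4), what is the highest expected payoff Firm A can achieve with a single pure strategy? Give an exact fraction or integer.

7/2

low price: (-2)·(1/2) + (9)·(1/4) + (9)·(1/4) = 7/2.
medium price: (1)·(1/2) + (2)·(1/4) + (5)·(1/4) = 9/4.
The best pure response is low price with expected payoff 7/2.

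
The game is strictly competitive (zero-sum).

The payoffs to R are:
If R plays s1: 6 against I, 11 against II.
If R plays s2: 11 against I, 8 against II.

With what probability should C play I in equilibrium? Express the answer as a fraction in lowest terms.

3/8

Row minima are 6 and 8, so R's maximin is 8; column maxima are 11 and 11, so C's minimax is 11. These differ, so the equilibrium is in mixed strategies.
Let C play I with probability q. R is indifferent when 6q + 11(1−q) = 11q + 8(1−q), giving q = 3/8.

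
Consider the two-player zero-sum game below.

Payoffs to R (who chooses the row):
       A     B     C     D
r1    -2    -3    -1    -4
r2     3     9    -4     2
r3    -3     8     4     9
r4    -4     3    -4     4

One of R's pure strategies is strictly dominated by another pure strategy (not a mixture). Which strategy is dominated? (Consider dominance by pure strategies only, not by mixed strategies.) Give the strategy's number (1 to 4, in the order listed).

Compare r4 with r3: -3 > -4, 8 > 3, 4 > -4, 9 > 4.
So r3 strictly dominates r4 for R; r4 is strictly dominated.

4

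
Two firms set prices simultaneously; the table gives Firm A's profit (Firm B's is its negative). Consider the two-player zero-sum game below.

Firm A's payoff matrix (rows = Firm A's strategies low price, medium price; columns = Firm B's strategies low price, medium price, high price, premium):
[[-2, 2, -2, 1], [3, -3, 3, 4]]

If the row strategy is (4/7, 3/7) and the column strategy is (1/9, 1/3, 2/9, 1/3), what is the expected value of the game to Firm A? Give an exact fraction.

16/21

Against (1/9, 1/3, 2/9, 1/3), each row's expected payoff is low price: 1/3; medium price: 4/3.
Taking the (4/7, 3/7)-weighted average: (4/7)·(1/3) + (3/7)·(4/3) = 16/21.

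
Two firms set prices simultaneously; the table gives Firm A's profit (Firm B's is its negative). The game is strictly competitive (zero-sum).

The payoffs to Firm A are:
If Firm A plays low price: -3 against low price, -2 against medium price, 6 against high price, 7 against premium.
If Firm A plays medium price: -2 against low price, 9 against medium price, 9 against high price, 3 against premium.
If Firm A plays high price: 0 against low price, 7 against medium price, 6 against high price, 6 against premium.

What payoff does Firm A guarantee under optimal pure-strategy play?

Row minima: -3, -2, 0 → Firm A's maximin is 0.
Column maxima: 0, 9, 9, 7 → Firm B's minimax is 0.
They coincide at (high price, low price), so the value is 0.

0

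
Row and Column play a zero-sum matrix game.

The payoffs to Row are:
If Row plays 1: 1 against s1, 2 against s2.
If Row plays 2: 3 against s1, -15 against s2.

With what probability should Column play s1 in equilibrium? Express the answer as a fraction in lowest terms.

17/19

Row minima are 1 and -15, so Row's maximin is 1; column maxima are 3 and 2, so Column's minimax is 2. These differ, so the equilibrium is in mixed strategies.
Let Column play s1 with probability q. Row is indifferent when q + 2(1−q) = 3q − 15(1−q), giving q = 17/19.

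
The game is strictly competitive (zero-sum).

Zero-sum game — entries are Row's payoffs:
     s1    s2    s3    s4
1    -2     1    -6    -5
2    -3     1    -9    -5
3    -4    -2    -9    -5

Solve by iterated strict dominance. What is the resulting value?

-6

Column s2 is strictly dominated by s1 for Column (-2<1, -3<1, -4<-2); eliminate s2.
Column s1 is strictly dominated by s3 for Column (-6<-2, -9<-3, -9<-4); eliminate s1.
Column s4 is strictly dominated by s3 for Column (-6<-5, -9<-5, -9<-5); eliminate s4.
Row 2 is strictly dominated by row 1 (-6>-9); eliminate 2.
Row 3 is strictly dominated by row 1 (-6>-9); eliminate 3.
Only (1, s3) remains, with payoff -6.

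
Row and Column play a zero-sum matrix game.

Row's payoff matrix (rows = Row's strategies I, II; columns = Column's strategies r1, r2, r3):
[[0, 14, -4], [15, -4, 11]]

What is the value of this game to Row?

46/11

Column r1 is strictly dominated by r3 for Column (it gives Row more in every row).
The remaining 2×2 game on (I, II) × (r2, r3) has no saddle point. Let Row play I with probability p; indifference gives 14p − 4(1−p) = −4p + 11(1−p), so p = 5/11.
Similarly Column's optimal q on r2 is 5/11, and the value is 14·(5/11) + (-4)·(6/11) = 46/11.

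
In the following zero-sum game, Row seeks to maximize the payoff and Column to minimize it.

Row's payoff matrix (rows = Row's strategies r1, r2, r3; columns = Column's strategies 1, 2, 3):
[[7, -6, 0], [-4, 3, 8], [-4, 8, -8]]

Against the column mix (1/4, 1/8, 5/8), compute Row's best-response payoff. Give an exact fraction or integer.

r1: (7)·(1/4) + (-6)·(1/8) + (0)·(5/8) = 1.
r2: (-4)·(1/4) + (3)·(1/8) + (8)·(5/8) = 35/8.
r3: (-4)·(1/4) + (8)·(1/8) + (-8)·(5/8) = -5.
The best pure response is r2 with expected payoff 35/8.

35/8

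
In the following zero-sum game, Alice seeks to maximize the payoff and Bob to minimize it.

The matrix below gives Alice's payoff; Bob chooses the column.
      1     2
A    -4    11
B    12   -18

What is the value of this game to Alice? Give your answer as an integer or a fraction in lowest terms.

Row minima are -4 and -18, so Alice's maximin is -4; column maxima are 12 and 11, so Bob's minimax is 11. These differ, so the equilibrium is in mixed strategies.
Let Alice play A with probability p. Bob is indifferent when −4p + 12(1−p) = 11p − 18(1−p), giving p = 2/3.
Let Bob play 1 with probability q. Alice is indifferent when −4q + 11(1−q) = 12q − 18(1−q), giving q = 29/45.
The value is -4·(29/45) + (11)·(16/45) = 4/3.

4/3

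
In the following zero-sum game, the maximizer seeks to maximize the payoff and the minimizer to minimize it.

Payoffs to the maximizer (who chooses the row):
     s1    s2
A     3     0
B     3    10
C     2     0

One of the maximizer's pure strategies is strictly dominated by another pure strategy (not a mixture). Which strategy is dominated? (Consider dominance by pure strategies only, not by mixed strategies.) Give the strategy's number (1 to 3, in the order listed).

3

Compare C with B: 3 > 2, 10 > 0.
So B strictly dominates C for the maximizer; C is strictly dominated.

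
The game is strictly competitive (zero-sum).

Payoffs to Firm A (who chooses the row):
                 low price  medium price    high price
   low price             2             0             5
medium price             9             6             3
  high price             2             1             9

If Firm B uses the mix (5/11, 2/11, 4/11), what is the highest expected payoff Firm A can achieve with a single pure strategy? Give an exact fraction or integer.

69/11

low price: (2)·(5/11) + (0)·(2/11) + (5)·(4/11) = 30/11.
medium price: (9)·(5/11) + (6)·(2/11) + (3)·(4/11) = 69/11.
high price: (2)·(5/11) + (1)·(2/11) + (9)·(4/11) = 48/11.
The best pure response is medium price with expected payoff 69/11.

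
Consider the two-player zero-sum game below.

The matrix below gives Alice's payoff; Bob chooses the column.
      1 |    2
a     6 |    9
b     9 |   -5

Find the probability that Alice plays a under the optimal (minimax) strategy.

14/17

Row minima are 6 and -5, so Alice's maximin is 6; column maxima are 9 and 9, so Bob's minimax is 9. These differ, so the equilibrium is in mixed strategies.
Let Alice play a with probability p. Bob is indifferent when 6p + 9(1−p) = 9p − 5(1−p), giving p = 14/17.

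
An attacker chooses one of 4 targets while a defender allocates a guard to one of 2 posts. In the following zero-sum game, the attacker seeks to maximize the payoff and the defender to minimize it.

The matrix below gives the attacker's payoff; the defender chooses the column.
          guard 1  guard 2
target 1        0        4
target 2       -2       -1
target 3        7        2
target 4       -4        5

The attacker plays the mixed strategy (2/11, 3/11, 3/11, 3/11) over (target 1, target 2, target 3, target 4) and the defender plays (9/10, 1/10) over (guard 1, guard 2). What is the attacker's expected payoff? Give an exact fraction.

53/110

Against (9/10, 1/10), each row's expected payoff is target 1: 2/5; target 2: -19/10; target 3: 13/2; target 4: -31/10.
Taking the (2/11, 3/11, 3/11, 3/11)-weighted average: (2/11)·(2/5) + (3/11)·(-19/10) + (3/11)·(13/2) + (3/11)·(-31/10) = 53/110.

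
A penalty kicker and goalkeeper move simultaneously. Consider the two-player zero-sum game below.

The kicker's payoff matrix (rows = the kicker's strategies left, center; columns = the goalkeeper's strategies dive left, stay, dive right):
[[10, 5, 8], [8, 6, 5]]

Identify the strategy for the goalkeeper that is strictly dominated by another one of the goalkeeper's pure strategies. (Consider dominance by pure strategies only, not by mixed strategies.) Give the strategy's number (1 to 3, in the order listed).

1

The goalkeeper prefers columns that give the kicker less. Compare dive left with stay: 5 < 10, 6 < 8.
So stay strictly dominates dive left for the goalkeeper; dive left is strictly dominated.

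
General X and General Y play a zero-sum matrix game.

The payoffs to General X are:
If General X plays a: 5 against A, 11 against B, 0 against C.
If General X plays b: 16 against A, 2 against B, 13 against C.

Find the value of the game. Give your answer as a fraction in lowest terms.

Column A is strictly dominated by C for General Y (it gives General X more in every row).
The remaining 2×2 game on (a, b) × (B, C) has no saddle point. Let General X play a with probability p; indifference gives 11p + 2(1−p) = 13(1−p), so p = 1/2.
Similarly General Y's optimal q on B is 13/22, and the value is 11·(13/22) + (0)·(9/22) = 13/2.

13/2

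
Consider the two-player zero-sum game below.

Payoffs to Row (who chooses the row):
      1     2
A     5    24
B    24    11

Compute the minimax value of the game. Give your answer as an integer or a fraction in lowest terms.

521/32

Row minima are 5 and 11, so Row's maximin is 11; column maxima are 24 and 24, so Column's minimax is 24. These differ, so the equilibrium is in mixed strategies.
Let Row play A with probability p. Column is indifferent when 5p + 24(1−p) = 24p + 11(1−p), giving p = 13/32.
Let Column play 1 with probability q. Row is indifferent when 5q + 24(1−q) = 24q + 11(1−q), giving q = 13/32.
The value is 5·(13/32) + (24)·(19/32) = 521/32.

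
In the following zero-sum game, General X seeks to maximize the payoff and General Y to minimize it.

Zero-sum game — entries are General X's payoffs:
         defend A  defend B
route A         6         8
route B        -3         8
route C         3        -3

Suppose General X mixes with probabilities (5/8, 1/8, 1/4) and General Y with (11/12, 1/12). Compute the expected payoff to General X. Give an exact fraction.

Against (11/12, 1/12), each row's expected payoff is route A: 37/6; route B: -25/12; route C: 5/2.
Taking the (5/8, 1/8, 1/4)-weighted average: (5/8)·(37/6) + (1/8)·(-25/12) + (1/4)·(5/2) = 135/32.

135/32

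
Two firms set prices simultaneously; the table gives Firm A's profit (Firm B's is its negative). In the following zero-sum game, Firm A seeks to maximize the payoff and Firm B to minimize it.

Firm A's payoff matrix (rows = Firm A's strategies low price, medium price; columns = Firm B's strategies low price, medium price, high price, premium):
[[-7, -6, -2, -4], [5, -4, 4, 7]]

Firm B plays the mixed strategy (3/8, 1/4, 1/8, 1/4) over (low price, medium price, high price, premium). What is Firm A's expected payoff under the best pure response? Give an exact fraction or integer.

low price: (-7)·(3/8) + (-6)·(1/4) + (-2)·(1/8) + (-4)·(1/4) = -43/8.
medium price: (5)·(3/8) + (-4)·(1/4) + (4)·(1/8) + (7)·(1/4) = 25/8.
The best pure response is medium price with expected payoff 25/8.

25/8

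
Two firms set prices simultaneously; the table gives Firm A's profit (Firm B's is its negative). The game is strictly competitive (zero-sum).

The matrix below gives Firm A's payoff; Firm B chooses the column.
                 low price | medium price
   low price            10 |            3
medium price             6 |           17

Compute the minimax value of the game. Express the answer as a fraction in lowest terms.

76/9

Row minima are 3 and 6, so Firm A's maximin is 6; column maxima are 10 and 17, so Firm B's minimax is 10. These differ, so the equilibrium is in mixed strategies.
Let Firm A play low price with probability p. Firm B is indifferent when 10p + 6(1−p) = 3p + 17(1−p), giving p = 11/18.
Let Firm B play low price with probability q. Firm A is indifferent when 10q + 3(1−q) = 6q + 17(1−q), giving q = 7/9.
The value is 10·(7/9) + (3)·(2/9) = 76/9.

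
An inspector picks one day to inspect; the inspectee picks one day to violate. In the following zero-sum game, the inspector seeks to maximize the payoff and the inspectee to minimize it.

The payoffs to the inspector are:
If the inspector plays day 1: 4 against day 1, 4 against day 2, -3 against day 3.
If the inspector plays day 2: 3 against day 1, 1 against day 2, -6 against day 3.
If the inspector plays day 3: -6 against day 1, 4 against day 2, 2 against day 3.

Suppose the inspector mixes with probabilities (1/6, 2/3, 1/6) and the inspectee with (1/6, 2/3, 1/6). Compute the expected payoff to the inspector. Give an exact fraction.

11/12

Against (1/6, 2/3, 1/6), each row's expected payoff is day 1: 17/6; day 2: 1/6; day 3: 2.
Taking the (1/6, 2/3, 1/6)-weighted average: (1/6)·(17/6) + (2/3)·(1/6) + (1/6)·(2) = 11/12.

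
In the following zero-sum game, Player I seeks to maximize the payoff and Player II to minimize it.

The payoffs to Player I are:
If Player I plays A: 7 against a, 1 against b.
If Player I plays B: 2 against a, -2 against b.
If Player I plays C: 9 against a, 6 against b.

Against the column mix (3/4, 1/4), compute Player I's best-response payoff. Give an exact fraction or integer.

33/4

A: (7)·(3/4) + (1)·(1/4) = 11/2.
B: (2)·(3/4) + (-2)·(1/4) = 1.
C: (9)·(3/4) + (6)·(1/4) = 33/4.
The best pure response is C with expected payoff 33/4.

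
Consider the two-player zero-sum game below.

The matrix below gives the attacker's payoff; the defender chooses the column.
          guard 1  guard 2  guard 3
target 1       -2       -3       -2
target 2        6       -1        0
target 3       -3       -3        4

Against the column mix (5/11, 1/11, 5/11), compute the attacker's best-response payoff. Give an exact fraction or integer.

target 1: (-2)·(5/11) + (-3)·(1/11) + (-2)·(5/11) = -23/11.
target 2: (6)·(5/11) + (-1)·(1/11) + (0)·(5/11) = 29/11.
target 3: (-3)·(5/11) + (-3)·(1/11) + (4)·(5/11) = 2/11.
The best pure response is target 2 with expected payoff 29/11.

29/11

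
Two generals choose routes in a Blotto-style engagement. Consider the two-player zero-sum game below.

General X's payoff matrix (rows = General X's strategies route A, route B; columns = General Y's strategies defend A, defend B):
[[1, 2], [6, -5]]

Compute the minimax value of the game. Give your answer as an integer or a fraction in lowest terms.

17/12

Row minima are 1 and -5, so General X's maximin is 1; column maxima are 6 and 2, so General Y's minimax is 2. These differ, so the equilibrium is in mixed strategies.
Let General X play route A with probability p. General Y is indifferent when p + 6(1−p) = 2p − 5(1−p), giving p = 11/12.
Let General Y play defend A with probability q. General X is indifferent when q + 2(1−q) = 6q − 5(1−q), giving q = 7/12.
The value is 1·(7/12) + (2)·(5/12) = 17/12.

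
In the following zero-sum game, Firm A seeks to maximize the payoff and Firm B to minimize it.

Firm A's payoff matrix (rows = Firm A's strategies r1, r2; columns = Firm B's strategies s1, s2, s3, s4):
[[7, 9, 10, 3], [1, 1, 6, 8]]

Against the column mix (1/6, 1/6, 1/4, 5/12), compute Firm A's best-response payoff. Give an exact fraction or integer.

r1: (7)·(1/6) + (9)·(1/6) + (10)·(1/4) + (3)·(5/12) = 77/12.
r2: (1)·(1/6) + (1)·(1/6) + (6)·(1/4) + (8)·(5/12) = 31/6.
The best pure response is r1 with expected payoff 77/12.

77/12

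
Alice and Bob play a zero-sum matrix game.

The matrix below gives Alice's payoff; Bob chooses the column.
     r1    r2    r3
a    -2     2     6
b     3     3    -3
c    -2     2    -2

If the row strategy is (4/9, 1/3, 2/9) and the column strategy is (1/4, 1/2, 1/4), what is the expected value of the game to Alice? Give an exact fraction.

Against (1/4, 1/2, 1/4), each row's expected payoff is a: 2; b: 3/2; c: 0.
Taking the (4/9, 1/3, 2/9)-weighted average: (4/9)·(2) + (1/3)·(3/2) + (2/9)·(0) = 25/18.

25/18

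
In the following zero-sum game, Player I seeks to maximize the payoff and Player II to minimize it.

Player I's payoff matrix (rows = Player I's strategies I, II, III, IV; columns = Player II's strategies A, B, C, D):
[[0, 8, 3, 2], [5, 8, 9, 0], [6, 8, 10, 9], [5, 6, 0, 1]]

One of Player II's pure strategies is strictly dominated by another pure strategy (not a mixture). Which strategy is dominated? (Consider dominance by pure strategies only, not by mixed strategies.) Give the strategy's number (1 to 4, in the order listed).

Player II prefers columns that give Player I less. Compare B with A: 0 < 8, 5 < 8, 6 < 8, 5 < 6.
So A strictly dominates B for Player II; B is strictly dominated.

2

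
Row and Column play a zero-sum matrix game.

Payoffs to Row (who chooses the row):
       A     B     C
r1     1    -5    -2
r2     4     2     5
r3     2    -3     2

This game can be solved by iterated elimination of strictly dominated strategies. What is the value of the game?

2

Column C is strictly dominated by B for Column (-5<-2, 2<5, -3<2); eliminate C.
Row r3 is strictly dominated by row r2 (4>2, 2>-3); eliminate r3.
Column A is strictly dominated by B for Column (-5<1, 2<4); eliminate A.
Row r1 is strictly dominated by row r2 (2>-5); eliminate r1.
Only (r2, B) remains, with payoff 2.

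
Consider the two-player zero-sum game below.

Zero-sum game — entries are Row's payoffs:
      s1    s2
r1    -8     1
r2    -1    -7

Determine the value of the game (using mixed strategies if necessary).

-19/5

Row minima are -8 and -7, so Row's maximin is -7; column maxima are -1 and 1, so Column's minimax is -1. These differ, so the equilibrium is in mixed strategies.
Let Row play r1 with probability p. Column is indifferent when −8p − (1−p) = p − 7(1−p), giving p = 2/5.
Let Column play s1 with probability q. Row is indifferent when −8q + (1−q) = −q − 7(1−q), giving q = 8/15.
The value is -8·(8/15) + (1)·(7/15) = -19/5.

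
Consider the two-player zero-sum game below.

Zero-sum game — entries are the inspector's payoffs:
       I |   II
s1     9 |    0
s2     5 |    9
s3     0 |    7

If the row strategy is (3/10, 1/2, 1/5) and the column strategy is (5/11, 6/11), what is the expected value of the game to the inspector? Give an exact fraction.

307/55

Against (5/11, 6/11), each row's expected payoff is s1: 45/11; s2: 79/11; s3: 42/11.
Taking the (3/10, 1/2, 1/5)-weighted average: (3/10)·(45/11) + (1/2)·(79/11) + (1/5)·(42/11) = 307/55.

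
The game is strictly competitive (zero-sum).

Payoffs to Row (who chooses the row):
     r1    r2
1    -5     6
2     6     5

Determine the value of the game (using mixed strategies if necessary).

61/12

Row minima are -5 and 5, so Row's maximin is 5; column maxima are 6 and 6, so Column's minimax is 6. These differ, so the equilibrium is in mixed strategies.
Let Row play 1 with probability p. Column is indifferent when −5p + 6(1−p) = 6p + 5(1−p), giving p = 1/12.
Let Column play r1 with probability q. Row is indifferent when −5q + 6(1−q) = 6q + 5(1−q), giving q = 1/12.
The value is -5·(1/12) + (6)·(11/12) = 61/12.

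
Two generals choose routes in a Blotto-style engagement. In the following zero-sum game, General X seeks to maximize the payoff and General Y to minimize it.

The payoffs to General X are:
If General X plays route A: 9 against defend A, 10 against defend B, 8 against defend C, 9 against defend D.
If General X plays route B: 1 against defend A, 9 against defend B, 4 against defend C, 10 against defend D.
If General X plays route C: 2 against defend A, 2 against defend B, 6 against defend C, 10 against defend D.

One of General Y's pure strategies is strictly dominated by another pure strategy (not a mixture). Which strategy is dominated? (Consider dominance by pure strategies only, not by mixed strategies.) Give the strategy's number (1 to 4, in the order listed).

4

General Y prefers columns that give General X less. Compare defend D with defend C: 8 < 9, 4 < 10, 6 < 10.
So defend C strictly dominates defend D for General Y; defend D is strictly dominated.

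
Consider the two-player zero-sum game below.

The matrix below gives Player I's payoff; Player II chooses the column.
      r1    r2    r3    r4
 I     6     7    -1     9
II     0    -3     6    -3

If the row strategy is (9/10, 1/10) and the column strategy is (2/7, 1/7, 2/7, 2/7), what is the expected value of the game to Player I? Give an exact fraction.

Against (2/7, 1/7, 2/7, 2/7), each row's expected payoff is I: 5; II: 3/7.
Taking the (9/10, 1/10)-weighted average: (9/10)·(5) + (1/10)·(3/7) = 159/35.

159/35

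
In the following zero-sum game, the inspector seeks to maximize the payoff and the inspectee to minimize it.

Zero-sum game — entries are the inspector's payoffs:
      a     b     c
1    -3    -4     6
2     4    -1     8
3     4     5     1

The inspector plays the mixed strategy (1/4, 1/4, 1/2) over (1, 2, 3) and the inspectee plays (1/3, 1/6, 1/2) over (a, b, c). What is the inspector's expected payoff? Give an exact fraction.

71/24

Against (1/3, 1/6, 1/2), each row's expected payoff is 1: 4/3; 2: 31/6; 3: 8/3.
Taking the (1/4, 1/4, 1/2)-weighted average: (1/4)·(4/3) + (1/4)·(31/6) + (1/2)·(8/3) = 71/24.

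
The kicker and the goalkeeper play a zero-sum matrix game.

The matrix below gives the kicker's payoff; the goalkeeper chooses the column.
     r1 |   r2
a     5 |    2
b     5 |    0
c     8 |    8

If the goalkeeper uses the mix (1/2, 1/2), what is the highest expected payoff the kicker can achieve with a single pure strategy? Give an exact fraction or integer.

8

a: (5)·(1/2) + (2)·(1/2) = 7/2.
b: (5)·(1/2) + (0)·(1/2) = 5/2.
c: (8)·(1/2) + (8)·(1/2) = 8.
The best pure response is c with expected payoff 8.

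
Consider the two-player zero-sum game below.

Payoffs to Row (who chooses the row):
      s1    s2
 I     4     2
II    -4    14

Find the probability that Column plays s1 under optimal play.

Row minima are 2 and -4, so Row's maximin is 2; column maxima are 4 and 14, so Column's minimax is 4. These differ, so the equilibrium is in mixed strategies.
Let Column play s1 with probability q. Row is indifferent when 4q + 2(1−q) = −4q + 14(1−q), giving q = 3/5.

3/5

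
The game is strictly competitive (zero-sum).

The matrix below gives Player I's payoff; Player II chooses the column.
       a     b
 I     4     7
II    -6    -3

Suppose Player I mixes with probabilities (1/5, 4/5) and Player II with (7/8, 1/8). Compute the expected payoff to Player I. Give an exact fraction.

Against (7/8, 1/8), each row's expected payoff is I: 35/8; II: -45/8.
Taking the (1/5, 4/5)-weighted average: (1/5)·(35/8) + (4/5)·(-45/8) = -29/8.

-29/8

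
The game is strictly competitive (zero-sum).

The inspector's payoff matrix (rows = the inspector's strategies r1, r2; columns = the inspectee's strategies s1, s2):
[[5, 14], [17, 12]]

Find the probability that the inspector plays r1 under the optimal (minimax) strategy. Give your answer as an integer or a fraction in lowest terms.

5/14

Row minima are 5 and 12, so the inspector's maximin is 12; column maxima are 17 and 14, so the inspectee's minimax is 14. These differ, so the equilibrium is in mixed strategies.
Let the inspector play r1 with probability p. The inspectee is indifferent when 5p + 17(1−p) = 14p + 12(1−p), giving p = 5/14.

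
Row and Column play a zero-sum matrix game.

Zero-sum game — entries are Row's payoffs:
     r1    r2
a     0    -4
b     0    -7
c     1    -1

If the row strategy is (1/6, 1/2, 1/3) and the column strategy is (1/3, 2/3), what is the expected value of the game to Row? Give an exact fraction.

Against (1/3, 2/3), each row's expected payoff is a: -8/3; b: -14/3; c: -1/3.
Taking the (1/6, 1/2, 1/3)-weighted average: (1/6)·(-8/3) + (1/2)·(-14/3) + (1/3)·(-1/3) = -26/9.

-26/9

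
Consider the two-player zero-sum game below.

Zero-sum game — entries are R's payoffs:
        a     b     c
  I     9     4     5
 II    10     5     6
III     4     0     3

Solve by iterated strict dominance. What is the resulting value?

5

Column a is strictly dominated by b for C (4<9, 5<10, 0<4); eliminate a.
Column c is strictly dominated by b for C (4<5, 5<6, 0<3); eliminate c.
Row III is strictly dominated by row I (4>0); eliminate III.
Row I is strictly dominated by row II (5>4); eliminate I.
Only (II, b) remains, with payoff 5.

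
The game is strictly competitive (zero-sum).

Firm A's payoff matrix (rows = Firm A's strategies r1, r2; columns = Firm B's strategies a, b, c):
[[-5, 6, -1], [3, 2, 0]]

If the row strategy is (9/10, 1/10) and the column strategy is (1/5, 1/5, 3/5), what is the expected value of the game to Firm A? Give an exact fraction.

Against (1/5, 1/5, 3/5), each row's expected payoff is r1: -2/5; r2: 1.
Taking the (9/10, 1/10)-weighted average: (9/10)·(-2/5) + (1/10)·(1) = -13/50.

-13/50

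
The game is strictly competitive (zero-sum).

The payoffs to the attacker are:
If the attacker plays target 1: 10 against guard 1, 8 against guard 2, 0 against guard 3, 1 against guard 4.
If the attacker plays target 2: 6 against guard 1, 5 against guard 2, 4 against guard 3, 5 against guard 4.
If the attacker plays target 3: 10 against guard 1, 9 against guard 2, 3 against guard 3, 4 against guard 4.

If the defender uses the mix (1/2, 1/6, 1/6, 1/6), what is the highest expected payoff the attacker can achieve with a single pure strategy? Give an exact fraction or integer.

23/3

target 1: (10)·(1/2) + (8)·(1/6) + (0)·(1/6) + (1)·(1/6) = 13/2.
target 2: (6)·(1/2) + (5)·(1/6) + (4)·(1/6) + (5)·(1/6) = 16/3.
target 3: (10)·(1/2) + (9)·(1/6) + (3)·(1/6) + (4)·(1/6) = 23/3.
The best pure response is target 3 with expected payoff 23/3.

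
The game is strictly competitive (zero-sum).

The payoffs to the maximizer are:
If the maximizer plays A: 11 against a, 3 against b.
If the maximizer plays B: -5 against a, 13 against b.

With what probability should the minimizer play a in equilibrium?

Row minima are 3 and -5, so the maximizer's maximin is 3; column maxima are 11 and 13, so the minimizer's minimax is 11. These differ, so the equilibrium is in mixed strategies.
Let the minimizer play a with probability q. The maximizer is indifferent when 11q + 3(1−q) = −5q + 13(1−q), giving q = 5/13.

5/13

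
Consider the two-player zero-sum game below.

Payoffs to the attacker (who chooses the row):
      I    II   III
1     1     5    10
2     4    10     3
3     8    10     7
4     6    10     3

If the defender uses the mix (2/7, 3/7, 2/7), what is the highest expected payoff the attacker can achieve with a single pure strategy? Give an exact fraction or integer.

60/7

1: (1)·(2/7) + (5)·(3/7) + (10)·(2/7) = 37/7.
2: (4)·(2/7) + (10)·(3/7) + (3)·(2/7) = 44/7.
3: (8)·(2/7) + (10)·(3/7) + (7)·(2/7) = 60/7.
4: (6)·(2/7) + (10)·(3/7) + (3)·(2/7) = 48/7.
The best pure response is 3 with expected payoff 60/7.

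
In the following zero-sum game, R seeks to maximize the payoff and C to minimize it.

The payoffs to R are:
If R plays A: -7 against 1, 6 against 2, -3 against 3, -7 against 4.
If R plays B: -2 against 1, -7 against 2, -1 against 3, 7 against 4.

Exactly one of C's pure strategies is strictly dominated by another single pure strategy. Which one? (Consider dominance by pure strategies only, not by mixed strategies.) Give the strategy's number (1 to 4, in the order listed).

3

C prefers columns that give R less. Compare 3 with 1: -7 < -3, -2 < -1.
So 1 strictly dominates 3 for C; 3 is strictly dominated.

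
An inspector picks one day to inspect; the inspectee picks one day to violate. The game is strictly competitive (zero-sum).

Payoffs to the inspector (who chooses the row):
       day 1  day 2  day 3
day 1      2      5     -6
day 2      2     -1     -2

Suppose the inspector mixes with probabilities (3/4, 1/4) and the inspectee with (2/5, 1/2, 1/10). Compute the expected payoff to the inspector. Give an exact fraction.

Against (2/5, 1/2, 1/10), each row's expected payoff is day 1: 27/10; day 2: 1/10.
Taking the (3/4, 1/4)-weighted average: (3/4)·(27/10) + (1/4)·(1/10) = 41/20.

41/20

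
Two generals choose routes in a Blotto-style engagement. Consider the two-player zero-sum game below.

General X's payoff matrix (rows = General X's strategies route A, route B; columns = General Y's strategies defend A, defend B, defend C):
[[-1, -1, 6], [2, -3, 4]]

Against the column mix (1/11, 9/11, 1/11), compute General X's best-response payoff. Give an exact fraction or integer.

route A: (-1)·(1/11) + (-1)·(9/11) + (6)·(1/11) = -4/11.
route B: (2)·(1/11) + (-3)·(9/11) + (4)·(1/11) = -21/11.
The best pure response is route A with expected payoff -4/11.

-4/11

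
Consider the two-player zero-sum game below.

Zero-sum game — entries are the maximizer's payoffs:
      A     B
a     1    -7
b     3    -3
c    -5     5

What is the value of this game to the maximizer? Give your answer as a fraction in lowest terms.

Row a is strictly dominated by row b, so the maximizer never plays it.
The remaining 2×2 game on (b, c) × (A, B) has no saddle point. Let the maximizer play b with probability p; indifference gives 3p − 5(1−p) = −3p + 5(1−p), so p = 5/8.
Similarly the minimizer's optimal q on A is 1/2, and the value is 3·(1/2) + (-3)·(1/2) = 0.

0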